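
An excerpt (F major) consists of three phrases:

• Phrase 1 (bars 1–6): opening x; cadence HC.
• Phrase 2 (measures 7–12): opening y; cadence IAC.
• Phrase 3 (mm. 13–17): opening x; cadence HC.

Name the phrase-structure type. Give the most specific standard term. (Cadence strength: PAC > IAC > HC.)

The final phrase closes with a half cadence, which is not stronger than the preceding imperfect authentic cadence; the 3 phrases lack an overall antecedent–consequent design and so form a phrase group.

phrase group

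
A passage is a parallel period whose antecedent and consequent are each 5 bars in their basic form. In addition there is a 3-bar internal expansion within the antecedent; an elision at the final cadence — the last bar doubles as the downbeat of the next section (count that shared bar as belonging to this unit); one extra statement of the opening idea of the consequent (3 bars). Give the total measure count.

Basic parallel period: 5 + 5 = 10 bars.
10 (basic form) + 3 (internal expansion) + 3 (extra statement) = 16.
The elision shares a bar with the next section but does not change this unit's count.

16 measures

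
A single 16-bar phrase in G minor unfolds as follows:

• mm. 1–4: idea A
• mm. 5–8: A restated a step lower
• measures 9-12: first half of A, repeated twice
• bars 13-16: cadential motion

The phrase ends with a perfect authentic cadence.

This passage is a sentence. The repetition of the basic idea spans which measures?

The presentation of a sentence is the basic idea (mm. 1-4) plus its repetition (measures 5–8); the repetition of the basic idea is therefore measures 5–8.

measures 5–8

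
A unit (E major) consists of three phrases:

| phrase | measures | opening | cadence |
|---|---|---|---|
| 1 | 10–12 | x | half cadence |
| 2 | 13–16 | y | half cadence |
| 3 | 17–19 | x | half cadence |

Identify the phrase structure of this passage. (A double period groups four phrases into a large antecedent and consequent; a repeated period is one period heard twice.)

The final phrase closes with a half cadence, which is not stronger than the preceding half cadence; the 3 phrases lack an overall antecedent–consequent design and so form a phrase group.

phrase group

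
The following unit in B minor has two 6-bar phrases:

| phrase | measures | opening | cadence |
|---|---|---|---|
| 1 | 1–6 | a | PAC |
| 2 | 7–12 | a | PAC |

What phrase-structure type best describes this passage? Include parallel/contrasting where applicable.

Both phrases have the same opening (a) and the same cadence (perfect authentic cadence): the second is a restatement, not a consequent, so this is a repeated phrase rather than a period.

repeated phrase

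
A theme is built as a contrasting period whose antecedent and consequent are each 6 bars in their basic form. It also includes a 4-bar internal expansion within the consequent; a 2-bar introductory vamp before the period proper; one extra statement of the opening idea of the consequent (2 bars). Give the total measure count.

20 measures

Basic contrasting period: 6 + 6 = 12 bars.
12 (basic form) + 4 (internal expansion) + 2 (introduction) + 2 (extra statement) = 20.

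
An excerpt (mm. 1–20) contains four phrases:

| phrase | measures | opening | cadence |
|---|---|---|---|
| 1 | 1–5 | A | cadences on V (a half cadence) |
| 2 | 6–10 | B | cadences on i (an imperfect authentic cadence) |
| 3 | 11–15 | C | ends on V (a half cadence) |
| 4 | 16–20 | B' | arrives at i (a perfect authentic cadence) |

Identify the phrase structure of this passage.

Four phrases in two halves: the first half (measures 1–10) ends with an imperfect authentic cadence, the second (mm. 11–20) with a perfect authentic cadence — a large antecedent–consequent pair, i.e. a double period.
Phrase 3 begins with different material from phrase 1, making it contrasting.

contrasting double period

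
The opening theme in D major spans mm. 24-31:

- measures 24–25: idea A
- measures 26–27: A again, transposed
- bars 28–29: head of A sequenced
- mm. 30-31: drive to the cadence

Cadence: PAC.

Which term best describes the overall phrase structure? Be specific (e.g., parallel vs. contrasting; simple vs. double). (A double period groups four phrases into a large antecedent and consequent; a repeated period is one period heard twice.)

Basic idea (bars 24–25) + its repetition (mm. 26-27) form the presentation; fragmentation and cadence (mm. 28–31) form the continuation — the 8-bar whole is a sentence.

sentence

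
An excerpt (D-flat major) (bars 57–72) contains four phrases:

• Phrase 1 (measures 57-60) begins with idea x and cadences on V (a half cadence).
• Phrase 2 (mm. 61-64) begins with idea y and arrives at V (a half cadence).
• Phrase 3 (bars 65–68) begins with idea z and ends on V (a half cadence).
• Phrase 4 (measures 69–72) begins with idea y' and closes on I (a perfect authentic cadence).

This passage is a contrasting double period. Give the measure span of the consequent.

measures 65–72

In a double period the four phrases pair into a large antecedent (phrases 1–2, ending half cadence) and a large consequent (phrases 3–4, ending perfect authentic cadence). The consequent spans mm. 65–72.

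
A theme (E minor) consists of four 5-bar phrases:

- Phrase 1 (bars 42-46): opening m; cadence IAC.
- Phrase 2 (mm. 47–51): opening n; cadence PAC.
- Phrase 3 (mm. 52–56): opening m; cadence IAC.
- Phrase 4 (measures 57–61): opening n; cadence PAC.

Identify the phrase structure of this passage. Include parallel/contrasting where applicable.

repeated period

The cadence pattern IAC–PAC–IAC–PAC is weak–strong twice, and phrases 3–4 restate phrases 1–2: a period heard twice, not a double period (which would end weakly at phrase 2).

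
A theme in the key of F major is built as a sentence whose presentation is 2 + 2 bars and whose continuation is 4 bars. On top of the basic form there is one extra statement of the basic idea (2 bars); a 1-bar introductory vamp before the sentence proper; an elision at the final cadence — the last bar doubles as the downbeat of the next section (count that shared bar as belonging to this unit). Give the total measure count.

11 measures

Basic sentence: 2 + 2 + 4 = 8 bars.
8 (basic form) + 2 (extra statement) + 1 (introduction) = 11.
The elision shares a bar with the next section but does not change this unit's count.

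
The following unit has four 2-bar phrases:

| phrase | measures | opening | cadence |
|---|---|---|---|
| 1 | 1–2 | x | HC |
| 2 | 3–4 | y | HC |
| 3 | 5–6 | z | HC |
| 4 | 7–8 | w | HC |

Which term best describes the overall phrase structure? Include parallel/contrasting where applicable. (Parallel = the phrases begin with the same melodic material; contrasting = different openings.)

phrase group

Phrase 4 ends with a half cadence, no stronger than phrase 2's half cadence, so the four phrases do not form a double period; nor do phrases 3–4 duplicate 1–2, so it is not a repeated period. With no phrase reaching a conclusive cadence, the passage is a phrase group.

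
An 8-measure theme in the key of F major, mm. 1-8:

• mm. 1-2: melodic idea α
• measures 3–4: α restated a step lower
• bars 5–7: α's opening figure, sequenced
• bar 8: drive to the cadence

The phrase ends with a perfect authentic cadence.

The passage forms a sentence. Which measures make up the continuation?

measures 5–8

After the presentation (mm. 1–4), the continuation covers the fragmentation through the cadence: bars 5–8.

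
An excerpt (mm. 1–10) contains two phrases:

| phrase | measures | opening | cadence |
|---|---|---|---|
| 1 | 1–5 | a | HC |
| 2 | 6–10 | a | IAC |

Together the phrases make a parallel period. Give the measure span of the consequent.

The phrase ending with the weaker cadence (half cadence) is the antecedent; the one ending more conclusively (imperfect authentic cadence) is the consequent. The consequent is measures 6–10.

measures 6–10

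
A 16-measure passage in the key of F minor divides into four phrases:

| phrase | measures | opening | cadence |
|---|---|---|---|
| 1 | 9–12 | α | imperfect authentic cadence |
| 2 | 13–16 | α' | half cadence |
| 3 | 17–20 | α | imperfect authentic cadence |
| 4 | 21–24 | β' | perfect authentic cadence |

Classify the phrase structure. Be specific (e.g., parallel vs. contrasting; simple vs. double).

parallel double period

Four phrases in two halves: the first half (measures 9-16) ends with a half cadence, the second (measures 17-24) with a perfect authentic cadence — a large antecedent–consequent pair, i.e. a double period.
Phrase 3 begins with the same material as phrase 1, making it parallel.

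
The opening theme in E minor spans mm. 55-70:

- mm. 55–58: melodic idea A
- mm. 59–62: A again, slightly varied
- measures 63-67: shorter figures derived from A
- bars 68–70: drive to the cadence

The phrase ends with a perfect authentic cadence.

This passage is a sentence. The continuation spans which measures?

After the presentation (bars 55-62), the continuation covers the fragmentation through the cadence: mm. 63-70.

measures 63–70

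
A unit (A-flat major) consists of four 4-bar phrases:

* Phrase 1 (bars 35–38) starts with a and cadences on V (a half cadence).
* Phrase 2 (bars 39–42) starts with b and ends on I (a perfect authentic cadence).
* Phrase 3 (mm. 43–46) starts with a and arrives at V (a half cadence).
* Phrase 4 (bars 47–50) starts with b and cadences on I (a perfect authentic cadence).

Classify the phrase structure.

The cadence pattern HC–PAC–HC–PAC is weak–strong twice, and phrases 3–4 restate phrases 1–2: a period heard twice, not a double period (which would end weakly at phrase 2).

repeated period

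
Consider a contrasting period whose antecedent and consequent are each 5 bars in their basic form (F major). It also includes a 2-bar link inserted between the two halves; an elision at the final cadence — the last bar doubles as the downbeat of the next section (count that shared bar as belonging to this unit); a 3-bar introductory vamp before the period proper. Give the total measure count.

15 measures

Basic contrasting period: 5 + 5 = 10 bars.
10 (basic form) + 2 (link) + 3 (introduction) = 15.
The elision shares a bar with the next section but does not change this unit's count.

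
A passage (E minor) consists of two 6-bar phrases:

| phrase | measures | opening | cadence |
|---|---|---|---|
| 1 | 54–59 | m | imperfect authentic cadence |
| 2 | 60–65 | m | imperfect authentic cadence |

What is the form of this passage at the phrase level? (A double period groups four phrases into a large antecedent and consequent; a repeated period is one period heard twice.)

Both phrases have the same opening (m) and the same cadence (imperfect authentic cadence): the second is a restatement, not a consequent, so this is a repeated phrase rather than a period.

repeated phrase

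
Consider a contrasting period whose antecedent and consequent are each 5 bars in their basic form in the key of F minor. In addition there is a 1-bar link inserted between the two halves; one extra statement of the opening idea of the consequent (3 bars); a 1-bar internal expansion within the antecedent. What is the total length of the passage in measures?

Basic contrasting period: 5 + 5 = 10 bars.
10 (basic form) + 1 (link) + 3 (extra statement) + 1 (internal expansion) = 15.

15 measures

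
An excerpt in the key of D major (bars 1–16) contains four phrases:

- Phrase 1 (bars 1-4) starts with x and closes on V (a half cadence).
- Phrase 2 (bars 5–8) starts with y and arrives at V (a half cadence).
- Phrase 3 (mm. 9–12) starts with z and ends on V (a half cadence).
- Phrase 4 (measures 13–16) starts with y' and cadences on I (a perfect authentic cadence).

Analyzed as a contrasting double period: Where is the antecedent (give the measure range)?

In a double period the four phrases pair into a large antecedent (phrases 1–2, ending half cadence) and a large consequent (phrases 3–4, ending perfect authentic cadence). The antecedent spans mm. 1–8.

measures 1–8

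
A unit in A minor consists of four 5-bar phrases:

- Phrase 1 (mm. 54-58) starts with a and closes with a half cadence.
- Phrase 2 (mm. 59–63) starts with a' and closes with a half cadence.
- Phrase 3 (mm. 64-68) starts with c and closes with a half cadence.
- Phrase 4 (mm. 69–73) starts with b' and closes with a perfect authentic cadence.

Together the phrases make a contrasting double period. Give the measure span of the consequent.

In a double period the first pair of phrases (ending half cadence) is the large antecedent and the second pair (ending perfect authentic cadence) is the large consequent; the consequent is measures 64–73.

measures 64–73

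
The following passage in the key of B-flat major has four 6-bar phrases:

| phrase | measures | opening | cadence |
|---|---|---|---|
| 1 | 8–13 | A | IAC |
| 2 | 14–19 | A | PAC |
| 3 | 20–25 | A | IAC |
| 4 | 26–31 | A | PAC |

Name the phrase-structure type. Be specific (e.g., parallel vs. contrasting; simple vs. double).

The cadence pattern IAC–PAC–IAC–PAC is weak–strong twice, and phrases 3–4 restate phrases 1–2: a period heard twice, not a double period (which would end weakly at phrase 2).

repeated period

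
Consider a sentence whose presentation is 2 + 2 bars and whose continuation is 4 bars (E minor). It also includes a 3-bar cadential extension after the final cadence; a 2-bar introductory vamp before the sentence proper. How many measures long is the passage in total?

Basic sentence: 2 + 2 + 4 = 8 bars.
8 (basic form) + 3 (cadential extension) + 2 (introduction) = 13.

13 measures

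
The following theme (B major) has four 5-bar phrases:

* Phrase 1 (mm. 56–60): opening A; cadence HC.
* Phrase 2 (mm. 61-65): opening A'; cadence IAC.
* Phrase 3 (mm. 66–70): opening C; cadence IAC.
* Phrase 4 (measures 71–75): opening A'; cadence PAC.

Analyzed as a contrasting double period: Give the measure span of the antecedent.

In a double period the four phrases pair into a large antecedent (phrases 1–2, ending imperfect authentic cadence) and a large consequent (phrases 3–4, ending perfect authentic cadence). The antecedent spans mm. 56–65.

measures 56–65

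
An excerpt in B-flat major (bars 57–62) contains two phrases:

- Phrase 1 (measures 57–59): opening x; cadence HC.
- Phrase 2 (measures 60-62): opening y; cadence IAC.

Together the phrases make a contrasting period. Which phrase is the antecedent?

The phrase ending with the weaker cadence (half cadence) is the antecedent; the one ending more conclusively (imperfect authentic cadence) is the consequent. The antecedent is phrase 1.

phrase 1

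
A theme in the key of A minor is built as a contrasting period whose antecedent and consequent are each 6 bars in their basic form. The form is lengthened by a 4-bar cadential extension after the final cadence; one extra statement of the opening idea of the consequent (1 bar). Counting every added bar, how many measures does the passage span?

17 measures

Basic contrasting period: 6 + 6 = 12 bars.
12 (basic form) + 4 (cadential extension) + 1 (extra statement) = 17.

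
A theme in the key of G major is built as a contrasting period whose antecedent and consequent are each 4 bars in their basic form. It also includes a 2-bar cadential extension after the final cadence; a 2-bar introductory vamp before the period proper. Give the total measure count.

12 measures

Basic contrasting period: 4 + 4 = 8 bars.
8 (basic form) + 2 (cadential extension) + 2 (introduction) = 12.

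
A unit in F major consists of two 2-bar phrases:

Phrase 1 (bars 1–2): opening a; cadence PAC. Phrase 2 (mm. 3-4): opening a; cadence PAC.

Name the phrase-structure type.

Both phrases have the same opening (a) and the same cadence (perfect authentic cadence): the second is a restatement, not a consequent, so this is a repeated phrase rather than a period.

repeated phrase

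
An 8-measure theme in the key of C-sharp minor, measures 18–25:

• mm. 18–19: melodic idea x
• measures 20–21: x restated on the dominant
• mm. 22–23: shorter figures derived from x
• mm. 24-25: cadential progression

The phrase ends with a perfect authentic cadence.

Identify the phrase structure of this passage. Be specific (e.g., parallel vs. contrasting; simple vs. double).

sentence

Basic idea (mm. 18-19) + its repetition (mm. 20–21) form the presentation; fragmentation and cadence (mm. 22–25) form the continuation — the 8-bar whole is a sentence.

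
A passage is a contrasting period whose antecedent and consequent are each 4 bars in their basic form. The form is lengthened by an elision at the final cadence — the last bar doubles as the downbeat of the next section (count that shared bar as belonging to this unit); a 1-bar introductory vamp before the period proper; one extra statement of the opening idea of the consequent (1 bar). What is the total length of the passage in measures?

Basic contrasting period: 4 + 4 = 8 bars.
8 (basic form) + 1 (introduction) + 1 (extra statement) = 10.
The elision shares a bar with the next section but does not change this unit's count.

10 measures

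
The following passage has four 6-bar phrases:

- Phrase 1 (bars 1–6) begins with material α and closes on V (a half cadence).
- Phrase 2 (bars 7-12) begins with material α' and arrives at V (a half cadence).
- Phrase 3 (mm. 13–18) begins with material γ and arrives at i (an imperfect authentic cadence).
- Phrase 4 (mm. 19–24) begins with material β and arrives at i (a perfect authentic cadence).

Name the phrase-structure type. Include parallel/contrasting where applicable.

contrasting double period

Four phrases in two halves: the first half (measures 1-12) ends with a half cadence, the second (mm. 13–24) with a perfect authentic cadence — a large antecedent–consequent pair, i.e. a double period.
Phrase 3 begins with different material from phrase 1, making it contrasting.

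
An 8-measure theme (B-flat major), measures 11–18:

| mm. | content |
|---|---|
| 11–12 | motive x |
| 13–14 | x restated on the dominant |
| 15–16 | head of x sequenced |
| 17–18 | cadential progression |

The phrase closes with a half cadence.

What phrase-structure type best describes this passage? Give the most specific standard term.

Basic idea (bars 11–12) + its repetition (bars 13–14) form the presentation; fragmentation and cadence (mm. 15-18) form the continuation — the 8-bar whole is a sentence.

sentence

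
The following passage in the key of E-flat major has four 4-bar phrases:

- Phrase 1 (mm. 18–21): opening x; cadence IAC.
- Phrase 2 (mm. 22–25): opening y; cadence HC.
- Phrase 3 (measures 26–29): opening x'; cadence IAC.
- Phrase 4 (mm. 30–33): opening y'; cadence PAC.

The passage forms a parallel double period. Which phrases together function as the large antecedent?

In a double period the first pair of phrases (ending half cadence) is the large antecedent and the second pair (ending perfect authentic cadence) is the large consequent; the antecedent is phrases 1 and 2.

phrases 1 and 2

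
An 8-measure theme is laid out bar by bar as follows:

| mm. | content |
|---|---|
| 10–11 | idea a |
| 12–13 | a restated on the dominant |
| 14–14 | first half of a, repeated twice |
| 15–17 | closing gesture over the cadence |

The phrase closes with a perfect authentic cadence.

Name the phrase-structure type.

Basic idea (measures 10-11) + its repetition (mm. 12-13) form the presentation; fragmentation and cadence (bars 14–17) form the continuation — the 8-bar whole is a sentence.

sentence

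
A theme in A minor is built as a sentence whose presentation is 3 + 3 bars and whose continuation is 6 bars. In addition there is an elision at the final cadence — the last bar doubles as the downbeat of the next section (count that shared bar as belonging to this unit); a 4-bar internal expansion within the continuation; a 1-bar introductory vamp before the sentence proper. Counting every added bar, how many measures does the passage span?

Basic sentence: 3 + 3 + 6 = 12 bars.
12 (basic form) + 4 (internal expansion) + 1 (introduction) = 17.
The elision shares a bar with the next section but does not change this unit's count.

17 measures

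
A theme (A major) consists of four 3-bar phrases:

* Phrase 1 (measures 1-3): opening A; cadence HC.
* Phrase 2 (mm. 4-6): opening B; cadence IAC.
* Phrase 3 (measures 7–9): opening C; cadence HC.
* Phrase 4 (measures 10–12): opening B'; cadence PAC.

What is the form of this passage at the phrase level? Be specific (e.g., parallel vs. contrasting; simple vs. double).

Four phrases in two halves: the first half (mm. 1–6) ends with an imperfect authentic cadence, the second (measures 7–12) with a perfect authentic cadence — a large antecedent–consequent pair, i.e. a double period.
Phrase 3 begins with different material from phrase 1, making it contrasting.

contrasting double period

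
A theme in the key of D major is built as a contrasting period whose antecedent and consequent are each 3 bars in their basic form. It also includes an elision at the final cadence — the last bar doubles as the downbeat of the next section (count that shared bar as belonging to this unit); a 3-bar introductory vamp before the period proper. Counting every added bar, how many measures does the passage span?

Basic contrasting period: 3 + 3 = 6 bars.
6 (basic form) + 3 (introduction) = 9.
The elision shares a bar with the next section but does not change this unit's count.

9 measures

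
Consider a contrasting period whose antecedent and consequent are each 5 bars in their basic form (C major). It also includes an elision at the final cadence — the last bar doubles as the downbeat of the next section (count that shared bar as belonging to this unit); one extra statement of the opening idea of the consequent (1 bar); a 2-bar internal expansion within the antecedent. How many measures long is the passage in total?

Basic contrasting period: 5 + 5 = 10 bars.
10 (basic form) + 1 (extra statement) + 2 (internal expansion) = 13.
The elision shares a bar with the next section but does not change this unit's count.

13 measures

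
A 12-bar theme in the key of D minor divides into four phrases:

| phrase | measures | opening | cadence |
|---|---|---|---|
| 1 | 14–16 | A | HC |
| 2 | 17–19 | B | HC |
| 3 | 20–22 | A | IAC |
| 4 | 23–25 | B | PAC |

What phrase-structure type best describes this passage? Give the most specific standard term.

Four phrases in two halves: the first half (mm. 14–19) ends with a half cadence, the second (measures 20–25) with a perfect authentic cadence — a large antecedent–consequent pair, i.e. a double period.
Phrase 3 begins with the same material as phrase 1, making it parallel.

parallel double period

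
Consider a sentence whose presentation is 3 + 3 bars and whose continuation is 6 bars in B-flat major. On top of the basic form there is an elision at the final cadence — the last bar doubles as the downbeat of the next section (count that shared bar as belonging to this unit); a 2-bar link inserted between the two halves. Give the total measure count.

Basic sentence: 3 + 3 + 6 = 12 bars.
12 (basic form) + 2 (link) = 14.
The elision shares a bar with the next section but does not change this unit's count.

14 measures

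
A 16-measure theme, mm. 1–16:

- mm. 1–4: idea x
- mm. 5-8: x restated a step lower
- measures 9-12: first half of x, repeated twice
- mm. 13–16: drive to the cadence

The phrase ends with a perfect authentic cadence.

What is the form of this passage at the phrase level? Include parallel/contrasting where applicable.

Basic idea (bars 1–4) + its repetition (mm. 5–8) form the presentation; fragmentation and cadence (mm. 9–16) form the continuation — the 16-bar whole is a sentence.

sentence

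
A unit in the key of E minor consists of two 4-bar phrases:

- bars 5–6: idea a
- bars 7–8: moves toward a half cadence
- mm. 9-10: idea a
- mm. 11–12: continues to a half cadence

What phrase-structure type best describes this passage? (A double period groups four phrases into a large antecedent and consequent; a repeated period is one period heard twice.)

Both phrases have the same opening (a) and the same cadence (half cadence): the second is a restatement, not a consequent, so this is a repeated phrase rather than a period.

repeated phrase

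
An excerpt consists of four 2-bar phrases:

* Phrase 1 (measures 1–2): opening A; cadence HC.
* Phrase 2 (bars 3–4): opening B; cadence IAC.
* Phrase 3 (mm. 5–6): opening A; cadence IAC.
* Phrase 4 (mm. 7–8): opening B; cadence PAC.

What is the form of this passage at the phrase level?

parallel double period

Four phrases in two halves: the first half (mm. 1-4) ends with an imperfect authentic cadence, the second (mm. 5–8) with a perfect authentic cadence — a large antecedent–consequent pair, i.e. a double period.
Phrase 3 begins with the same material as phrase 1, making it parallel.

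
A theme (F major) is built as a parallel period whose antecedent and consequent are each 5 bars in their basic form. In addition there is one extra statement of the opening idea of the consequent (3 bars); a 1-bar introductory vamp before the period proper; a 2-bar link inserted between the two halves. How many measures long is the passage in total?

16 measures

Basic parallel period: 5 + 5 = 10 bars.
10 (basic form) + 3 (extra statement) + 1 (introduction) + 2 (link) = 16.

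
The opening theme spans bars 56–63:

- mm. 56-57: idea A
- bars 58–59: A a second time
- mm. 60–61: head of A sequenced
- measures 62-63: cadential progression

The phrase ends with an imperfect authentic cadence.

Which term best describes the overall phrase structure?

sentence

Basic idea (measures 56-57) + its repetition (mm. 58-59) form the presentation; fragmentation and cadence (mm. 60-63) form the continuation — the 8-bar whole is a sentence.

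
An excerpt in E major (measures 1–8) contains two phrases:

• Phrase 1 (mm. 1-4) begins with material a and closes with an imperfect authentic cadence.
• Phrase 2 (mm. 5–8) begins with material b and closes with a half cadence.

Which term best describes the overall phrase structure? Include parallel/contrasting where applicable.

The second phrase closes with a half cadence, which is not stronger than the first phrase's imperfect authentic cadence; without a weak→strong cadential pair there is no antecedent–consequent relationship, so this is a phrase group rather than a period.

phrase group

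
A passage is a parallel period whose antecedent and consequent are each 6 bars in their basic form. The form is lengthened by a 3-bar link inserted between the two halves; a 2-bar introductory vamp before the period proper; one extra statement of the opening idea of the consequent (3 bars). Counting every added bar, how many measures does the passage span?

20 measures

Basic parallel period: 6 + 6 = 12 bars.
12 (basic form) + 3 (link) + 2 (introduction) + 3 (extra statement) = 20.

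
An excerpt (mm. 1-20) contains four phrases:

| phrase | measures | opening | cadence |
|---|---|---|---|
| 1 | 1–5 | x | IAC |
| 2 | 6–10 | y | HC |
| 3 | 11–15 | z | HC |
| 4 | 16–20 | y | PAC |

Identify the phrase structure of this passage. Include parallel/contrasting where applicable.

Four phrases in two halves: the first half (mm. 1-10) ends with a half cadence, the second (bars 11–20) with a perfect authentic cadence — a large antecedent–consequent pair, i.e. a double period.
Phrase 3 begins with different material from phrase 1, making it contrasting.

contrasting double period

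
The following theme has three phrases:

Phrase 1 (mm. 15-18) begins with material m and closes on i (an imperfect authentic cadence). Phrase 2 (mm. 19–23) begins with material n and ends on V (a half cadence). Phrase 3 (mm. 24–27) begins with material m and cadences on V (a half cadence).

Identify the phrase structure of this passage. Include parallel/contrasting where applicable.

The final phrase closes with a half cadence, which is not stronger than the preceding half cadence; the 3 phrases lack an overall antecedent–consequent design and so form a phrase group.

phrase group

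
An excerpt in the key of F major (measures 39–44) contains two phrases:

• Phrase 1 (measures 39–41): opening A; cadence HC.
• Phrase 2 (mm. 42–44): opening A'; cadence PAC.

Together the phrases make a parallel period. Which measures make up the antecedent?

The phrase ending with the weaker cadence (half cadence) is the antecedent; the one ending more conclusively (perfect authentic cadence) is the consequent. The antecedent is measures 39–41.

measures 39–41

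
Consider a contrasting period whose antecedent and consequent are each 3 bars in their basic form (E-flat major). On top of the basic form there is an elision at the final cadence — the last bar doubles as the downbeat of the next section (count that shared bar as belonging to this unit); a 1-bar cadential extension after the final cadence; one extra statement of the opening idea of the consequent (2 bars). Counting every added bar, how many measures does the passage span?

Basic contrasting period: 3 + 3 = 6 bars.
6 (basic form) + 1 (cadential extension) + 2 (extra statement) = 9.
The elision shares a bar with the next section but does not change this unit's count.

9 measures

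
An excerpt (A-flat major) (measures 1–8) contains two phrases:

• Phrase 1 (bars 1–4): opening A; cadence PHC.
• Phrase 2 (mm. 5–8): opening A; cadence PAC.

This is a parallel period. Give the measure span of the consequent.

measures 5–8

The phrase ending with the weaker cadence (Phrygian half cadence) is the antecedent; the one ending more conclusively (perfect authentic cadence) is the consequent. The consequent is measures 5–8.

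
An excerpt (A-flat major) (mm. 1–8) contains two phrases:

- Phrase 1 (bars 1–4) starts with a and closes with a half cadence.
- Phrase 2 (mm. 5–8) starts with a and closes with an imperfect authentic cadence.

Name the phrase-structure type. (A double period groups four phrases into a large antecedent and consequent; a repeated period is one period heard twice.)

Phrase 1 ends with a half cadence (weaker) and phrase 2 with an imperfect authentic cadence (stronger): antecedent + consequent = a period.
The two phrases open with the same material (a / a), so the period is parallel.

parallel period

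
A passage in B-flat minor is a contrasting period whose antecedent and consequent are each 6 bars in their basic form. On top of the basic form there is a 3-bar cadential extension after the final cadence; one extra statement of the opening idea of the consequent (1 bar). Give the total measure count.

Basic contrasting period: 6 + 6 = 12 bars.
12 (basic form) + 3 (cadential extension) + 1 (extra statement) = 16.

16 measures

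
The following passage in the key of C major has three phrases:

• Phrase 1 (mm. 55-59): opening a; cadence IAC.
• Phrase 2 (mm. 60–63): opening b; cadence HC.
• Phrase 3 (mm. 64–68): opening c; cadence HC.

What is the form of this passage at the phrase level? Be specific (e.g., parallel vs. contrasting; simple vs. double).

phrase group

The final phrase closes with a half cadence, which is not stronger than the preceding half cadence; the 3 phrases lack an overall antecedent–consequent design and so form a phrase group.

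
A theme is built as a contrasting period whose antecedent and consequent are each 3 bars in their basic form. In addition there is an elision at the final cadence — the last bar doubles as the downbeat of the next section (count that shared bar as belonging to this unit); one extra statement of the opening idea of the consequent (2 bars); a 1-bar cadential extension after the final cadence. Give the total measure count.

9 measures

Basic contrasting period: 3 + 3 = 6 bars.
6 (basic form) + 2 (extra statement) + 1 (cadential extension) = 9.
The elision shares a bar with the next section but does not change this unit's count.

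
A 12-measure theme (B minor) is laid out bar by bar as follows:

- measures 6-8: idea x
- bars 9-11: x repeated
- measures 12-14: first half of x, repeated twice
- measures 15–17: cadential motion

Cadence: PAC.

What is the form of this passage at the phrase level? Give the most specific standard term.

sentence

Basic idea (measures 6–8) + its repetition (mm. 9-11) form the presentation; fragmentation and cadence (mm. 12-17) form the continuation — the 12-bar whole is a sentence.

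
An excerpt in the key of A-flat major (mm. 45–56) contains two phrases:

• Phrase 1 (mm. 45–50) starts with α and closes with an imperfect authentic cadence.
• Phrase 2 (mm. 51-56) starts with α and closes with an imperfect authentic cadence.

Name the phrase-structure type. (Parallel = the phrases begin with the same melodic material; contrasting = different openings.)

Both phrases have the same opening (α) and the same cadence (imperfect authentic cadence): the second is a restatement, not a consequent, so this is a repeated phrase rather than a period.

repeated phrase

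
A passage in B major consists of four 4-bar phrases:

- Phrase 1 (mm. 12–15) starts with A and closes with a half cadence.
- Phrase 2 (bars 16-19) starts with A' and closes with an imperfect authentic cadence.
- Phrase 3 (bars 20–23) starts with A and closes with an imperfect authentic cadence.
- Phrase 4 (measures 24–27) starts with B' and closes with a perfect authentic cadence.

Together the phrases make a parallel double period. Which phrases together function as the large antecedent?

In a double period the first pair of phrases (ending imperfect authentic cadence) is the large antecedent and the second pair (ending perfect authentic cadence) is the large consequent; the antecedent is phrases 1 and 2.

phrases 1 and 2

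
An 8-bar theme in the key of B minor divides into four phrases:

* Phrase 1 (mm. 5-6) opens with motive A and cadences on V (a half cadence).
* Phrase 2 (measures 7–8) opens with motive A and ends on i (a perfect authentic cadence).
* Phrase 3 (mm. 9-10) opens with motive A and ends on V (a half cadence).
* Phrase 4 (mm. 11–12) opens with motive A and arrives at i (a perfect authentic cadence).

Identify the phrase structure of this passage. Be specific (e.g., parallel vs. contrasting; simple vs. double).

The cadence pattern HC–PAC–HC–PAC is weak–strong twice, and phrases 3–4 restate phrases 1–2: a period heard twice, not a double period (which would end weakly at phrase 2).

repeated period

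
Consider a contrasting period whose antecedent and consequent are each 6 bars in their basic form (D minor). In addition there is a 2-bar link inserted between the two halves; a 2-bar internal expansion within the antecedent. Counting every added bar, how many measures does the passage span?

16 measures

Basic contrasting period: 6 + 6 = 12 bars.
12 (basic form) + 2 (link) + 2 (internal expansion) = 16.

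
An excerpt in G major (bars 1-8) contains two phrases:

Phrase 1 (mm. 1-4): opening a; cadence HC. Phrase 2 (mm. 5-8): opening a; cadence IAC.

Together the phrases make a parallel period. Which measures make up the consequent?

The phrase ending with the weaker cadence (half cadence) is the antecedent; the one ending more conclusively (imperfect authentic cadence) is the consequent. The consequent is measures 5–8.

measures 5–8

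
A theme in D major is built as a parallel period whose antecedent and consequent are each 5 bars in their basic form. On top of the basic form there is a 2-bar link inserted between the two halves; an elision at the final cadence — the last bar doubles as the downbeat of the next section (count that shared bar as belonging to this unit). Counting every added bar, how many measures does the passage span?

12 measures

Basic parallel period: 5 + 5 = 10 bars.
10 (basic form) + 2 (link) = 12.
The elision shares a bar with the next section but does not change this unit's count.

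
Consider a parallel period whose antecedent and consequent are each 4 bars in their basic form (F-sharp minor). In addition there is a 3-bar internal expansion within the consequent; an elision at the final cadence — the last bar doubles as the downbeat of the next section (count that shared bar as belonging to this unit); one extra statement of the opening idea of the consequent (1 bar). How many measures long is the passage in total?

Basic parallel period: 4 + 4 = 8 bars.
8 (basic form) + 3 (internal expansion) + 1 (extra statement) = 12.
The elision shares a bar with the next section but does not change this unit's count.

12 measures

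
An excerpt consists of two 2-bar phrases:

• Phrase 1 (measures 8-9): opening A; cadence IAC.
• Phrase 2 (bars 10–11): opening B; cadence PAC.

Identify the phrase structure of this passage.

contrasting period

Phrase 1 ends with an imperfect authentic cadence (weaker) and phrase 2 with a perfect authentic cadence (stronger): antecedent + consequent = a period.
The two phrases open with different material (A / B), so the period is contrasting.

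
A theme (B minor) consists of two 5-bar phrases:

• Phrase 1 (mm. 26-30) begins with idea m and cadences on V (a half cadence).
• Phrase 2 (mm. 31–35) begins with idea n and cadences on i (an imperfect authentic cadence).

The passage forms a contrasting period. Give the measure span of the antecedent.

The phrase ending with the weaker cadence (half cadence) is the antecedent; the one ending more conclusively (imperfect authentic cadence) is the consequent. The antecedent is measures 26–30.

measures 26–30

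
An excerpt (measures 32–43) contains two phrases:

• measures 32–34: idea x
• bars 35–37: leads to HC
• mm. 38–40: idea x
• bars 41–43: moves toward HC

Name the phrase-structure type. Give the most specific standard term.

repeated phrase

Both phrases have the same opening (x) and the same cadence (half cadence): the second is a restatement, not a consequent, so this is a repeated phrase rather than a period.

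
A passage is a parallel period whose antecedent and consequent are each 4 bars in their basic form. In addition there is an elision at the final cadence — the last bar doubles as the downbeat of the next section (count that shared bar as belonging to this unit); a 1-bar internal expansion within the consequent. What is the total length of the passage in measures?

9 measures

Basic parallel period: 4 + 4 = 8 bars.
8 (basic form) + 1 (internal expansion) = 9.
The elision shares a bar with the next section but does not change this unit's count.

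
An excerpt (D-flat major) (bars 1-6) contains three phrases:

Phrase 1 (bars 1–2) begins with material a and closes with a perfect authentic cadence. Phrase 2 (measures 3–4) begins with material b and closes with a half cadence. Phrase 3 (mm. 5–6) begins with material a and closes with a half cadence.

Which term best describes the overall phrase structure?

The final phrase closes with a half cadence, which is not stronger than the preceding half cadence; the 3 phrases lack an overall antecedent–consequent design and so form a phrase group.

phrase group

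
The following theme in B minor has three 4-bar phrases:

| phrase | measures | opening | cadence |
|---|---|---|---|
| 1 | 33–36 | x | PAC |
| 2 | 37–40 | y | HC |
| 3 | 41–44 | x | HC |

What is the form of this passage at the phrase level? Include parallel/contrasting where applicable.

The final phrase closes with a half cadence, which is not stronger than the preceding half cadence; the 3 phrases lack an overall antecedent–consequent design and so form a phrase group.

phrase group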